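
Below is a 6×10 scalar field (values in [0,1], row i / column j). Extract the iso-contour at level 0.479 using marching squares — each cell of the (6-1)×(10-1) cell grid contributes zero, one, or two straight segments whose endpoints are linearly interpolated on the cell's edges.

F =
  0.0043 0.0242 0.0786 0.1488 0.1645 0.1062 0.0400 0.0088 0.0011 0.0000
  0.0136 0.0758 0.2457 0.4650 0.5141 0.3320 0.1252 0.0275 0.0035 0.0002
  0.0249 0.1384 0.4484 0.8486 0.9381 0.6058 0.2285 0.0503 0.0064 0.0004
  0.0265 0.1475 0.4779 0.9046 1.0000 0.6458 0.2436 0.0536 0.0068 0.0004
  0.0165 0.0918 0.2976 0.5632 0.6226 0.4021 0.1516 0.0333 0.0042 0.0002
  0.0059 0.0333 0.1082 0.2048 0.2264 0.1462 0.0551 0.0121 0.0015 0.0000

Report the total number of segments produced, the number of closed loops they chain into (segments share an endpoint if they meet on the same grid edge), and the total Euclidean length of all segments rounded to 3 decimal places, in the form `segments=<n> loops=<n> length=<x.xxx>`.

cell (0,3): code 0100 → (0.900,4.000)–(1.000,3.285)
cell (0,4): code 1000 → (1.000,4.193)–(0.900,4.000)
cell (1,2): code 0100 → (1.036,3.000)–(2.000,2.076)
cell (1,3): code 1110 → (1.000,3.285)–(1.036,3.000)
cell (1,4): code 1101 → (1.537,5.000)–(1.000,4.193)
cell (1,5): code 1000 → (2.000,5.336)–(1.537,5.000)
cell (2,2): code 0110 → (2.000,2.076)–(3.000,2.003)
cell (2,5): code 1001 → (3.000,5.415)–(2.000,5.336)
cell (3,2): code 0110 → (3.000,2.003)–(4.000,2.683)
cell (3,4): code 1011 → (4.000,4.651)–(3.684,5.000)
cell (3,5): code 0001 → (3.684,5.000)–(3.000,5.415)
cell (4,2): code 0010 → (4.000,2.683)–(4.235,3.000)
cell (4,3): code 0011 → (4.235,3.000)–(4.362,4.000)
cell (4,4): code 0001 → (4.362,4.000)–(4.000,4.651)
total: 14 segments, chained into 1 closed loop(s), length Σ = 10.736937

segments=14 loops=1 length=10.737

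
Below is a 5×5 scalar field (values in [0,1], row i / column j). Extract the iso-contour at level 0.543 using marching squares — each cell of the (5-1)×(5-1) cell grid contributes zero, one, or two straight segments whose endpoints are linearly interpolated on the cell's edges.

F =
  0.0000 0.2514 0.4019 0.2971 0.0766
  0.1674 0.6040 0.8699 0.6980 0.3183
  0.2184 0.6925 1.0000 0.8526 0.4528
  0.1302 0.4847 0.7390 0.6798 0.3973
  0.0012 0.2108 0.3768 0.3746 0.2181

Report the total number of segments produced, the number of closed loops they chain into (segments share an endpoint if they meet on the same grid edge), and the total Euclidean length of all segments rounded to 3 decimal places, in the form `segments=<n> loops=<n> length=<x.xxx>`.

segments=12 loops=1 length=9.837

cell (0,0): code 0100 → (0.827,1.000)–(1.000,0.860)
cell (0,1): code 1100 → (0.301,2.000)–(0.827,1.000)
cell (0,2): code 1100 → (0.613,3.000)–(0.301,2.000)
cell (0,3): code 1000 → (1.000,3.408)–(0.613,3.000)
cell (1,0): code 0110 → (1.000,0.860)–(2.000,0.685)
cell (1,3): code 1001 → (2.000,3.774)–(1.000,3.408)
cell (2,0): code 0010 → (2.000,0.685)–(2.719,1.000)
cell (2,1): code 0111 → (2.719,1.000)–(3.000,1.229)
cell (2,3): code 1001 → (3.000,3.484)–(2.000,3.774)
cell (3,1): code 0010 → (3.000,1.229)–(3.541,2.000)
cell (3,2): code 0011 → (3.541,2.000)–(3.448,3.000)
cell (3,3): code 0001 → (3.448,3.000)–(3.000,3.484)
total: 12 segments, chained into 1 closed loop(s), length Σ = 9.837001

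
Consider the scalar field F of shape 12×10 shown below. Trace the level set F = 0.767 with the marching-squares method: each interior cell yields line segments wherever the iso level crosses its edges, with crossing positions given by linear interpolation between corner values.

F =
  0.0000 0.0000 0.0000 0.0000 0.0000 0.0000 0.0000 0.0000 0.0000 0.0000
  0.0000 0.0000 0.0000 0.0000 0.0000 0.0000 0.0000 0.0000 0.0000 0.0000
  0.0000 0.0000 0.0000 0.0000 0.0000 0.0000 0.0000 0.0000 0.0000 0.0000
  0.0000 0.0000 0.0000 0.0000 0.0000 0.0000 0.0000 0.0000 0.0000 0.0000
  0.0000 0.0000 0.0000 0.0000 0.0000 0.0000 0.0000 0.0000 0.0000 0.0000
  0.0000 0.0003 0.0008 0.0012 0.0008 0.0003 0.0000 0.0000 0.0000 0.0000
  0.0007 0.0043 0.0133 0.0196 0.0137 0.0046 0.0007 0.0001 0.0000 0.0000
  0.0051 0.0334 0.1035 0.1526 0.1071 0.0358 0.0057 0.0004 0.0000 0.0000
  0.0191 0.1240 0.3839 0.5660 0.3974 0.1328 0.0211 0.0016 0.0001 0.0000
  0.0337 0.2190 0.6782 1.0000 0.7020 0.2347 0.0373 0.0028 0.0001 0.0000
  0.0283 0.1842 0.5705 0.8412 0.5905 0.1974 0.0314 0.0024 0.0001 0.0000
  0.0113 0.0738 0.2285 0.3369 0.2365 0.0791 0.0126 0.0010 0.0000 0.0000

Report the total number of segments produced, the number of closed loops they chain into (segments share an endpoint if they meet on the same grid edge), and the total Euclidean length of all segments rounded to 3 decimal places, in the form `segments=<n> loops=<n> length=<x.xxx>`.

cell (8,2): code 0100 → (8.463,3.000)–(9.000,2.276)
cell (8,3): code 1000 → (9.000,3.782)–(8.463,3.000)
cell (9,2): code 0110 → (9.000,2.276)–(10.000,2.726)
cell (9,3): code 1001 → (10.000,3.296)–(9.000,3.782)
cell (10,2): code 0010 → (10.000,2.726)–(10.147,3.000)
cell (10,3): code 0001 → (10.147,3.000)–(10.000,3.296)
total: 6 segments, chained into 1 closed loop(s), length Σ = 4.699818

segments=6 loops=1 length=4.700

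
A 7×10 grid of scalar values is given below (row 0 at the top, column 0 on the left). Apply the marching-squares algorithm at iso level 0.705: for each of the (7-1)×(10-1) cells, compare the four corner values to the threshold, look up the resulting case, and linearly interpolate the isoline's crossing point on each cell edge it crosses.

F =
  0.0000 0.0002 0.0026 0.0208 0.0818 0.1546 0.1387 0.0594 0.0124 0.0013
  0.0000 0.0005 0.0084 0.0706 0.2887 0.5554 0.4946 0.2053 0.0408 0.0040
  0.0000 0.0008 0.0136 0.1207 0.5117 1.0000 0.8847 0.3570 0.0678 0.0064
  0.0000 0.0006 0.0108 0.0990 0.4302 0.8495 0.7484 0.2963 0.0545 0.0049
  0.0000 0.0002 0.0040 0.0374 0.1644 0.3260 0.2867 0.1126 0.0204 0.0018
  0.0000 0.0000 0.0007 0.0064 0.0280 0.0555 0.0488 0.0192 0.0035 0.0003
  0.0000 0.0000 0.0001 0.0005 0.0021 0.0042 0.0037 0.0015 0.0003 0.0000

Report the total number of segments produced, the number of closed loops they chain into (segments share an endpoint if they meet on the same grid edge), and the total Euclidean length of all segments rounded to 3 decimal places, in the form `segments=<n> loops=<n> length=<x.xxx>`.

segments=8 loops=1 length=6.145

cell (1,4): code 0100 → (1.336,5.000)–(2.000,4.396)
cell (1,5): code 1100 → (1.539,6.000)–(1.336,5.000)
cell (1,6): code 1000 → (2.000,6.341)–(1.539,6.000)
cell (2,4): code 0110 → (2.000,4.396)–(3.000,4.655)
cell (2,6): code 1001 → (3.000,6.096)–(2.000,6.341)
cell (3,4): code 0010 → (3.000,4.655)–(3.276,5.000)
cell (3,5): code 0011 → (3.276,5.000)–(3.094,6.000)
cell (3,6): code 0001 → (3.094,6.000)–(3.000,6.096)
total: 8 segments, chained into 1 closed loop(s), length Σ = 6.145490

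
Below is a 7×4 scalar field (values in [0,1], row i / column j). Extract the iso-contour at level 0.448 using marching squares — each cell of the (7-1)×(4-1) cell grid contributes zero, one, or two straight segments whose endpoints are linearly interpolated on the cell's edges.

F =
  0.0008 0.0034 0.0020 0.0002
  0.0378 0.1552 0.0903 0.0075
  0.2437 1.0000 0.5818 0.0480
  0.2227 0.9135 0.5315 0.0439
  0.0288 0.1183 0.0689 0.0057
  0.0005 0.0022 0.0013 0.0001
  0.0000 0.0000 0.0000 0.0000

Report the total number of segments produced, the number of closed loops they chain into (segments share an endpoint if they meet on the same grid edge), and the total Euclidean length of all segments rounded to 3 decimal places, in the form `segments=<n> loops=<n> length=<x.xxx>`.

segments=8 loops=1 length=6.645

cell (1,0): code 0100 → (1.347,1.000)–(2.000,0.270)
cell (1,1): code 1100 → (1.728,2.000)–(1.347,1.000)
cell (1,2): code 1000 → (2.000,2.251)–(1.728,2.000)
cell (2,0): code 0110 → (2.000,0.270)–(3.000,0.326)
cell (2,2): code 1001 → (3.000,2.171)–(2.000,2.251)
cell (3,0): code 0010 → (3.000,0.326)–(3.585,1.000)
cell (3,1): code 0011 → (3.585,1.000)–(3.181,2.000)
cell (3,2): code 0001 → (3.181,2.000)–(3.000,2.171)
total: 8 segments, chained into 1 closed loop(s), length Σ = 6.644851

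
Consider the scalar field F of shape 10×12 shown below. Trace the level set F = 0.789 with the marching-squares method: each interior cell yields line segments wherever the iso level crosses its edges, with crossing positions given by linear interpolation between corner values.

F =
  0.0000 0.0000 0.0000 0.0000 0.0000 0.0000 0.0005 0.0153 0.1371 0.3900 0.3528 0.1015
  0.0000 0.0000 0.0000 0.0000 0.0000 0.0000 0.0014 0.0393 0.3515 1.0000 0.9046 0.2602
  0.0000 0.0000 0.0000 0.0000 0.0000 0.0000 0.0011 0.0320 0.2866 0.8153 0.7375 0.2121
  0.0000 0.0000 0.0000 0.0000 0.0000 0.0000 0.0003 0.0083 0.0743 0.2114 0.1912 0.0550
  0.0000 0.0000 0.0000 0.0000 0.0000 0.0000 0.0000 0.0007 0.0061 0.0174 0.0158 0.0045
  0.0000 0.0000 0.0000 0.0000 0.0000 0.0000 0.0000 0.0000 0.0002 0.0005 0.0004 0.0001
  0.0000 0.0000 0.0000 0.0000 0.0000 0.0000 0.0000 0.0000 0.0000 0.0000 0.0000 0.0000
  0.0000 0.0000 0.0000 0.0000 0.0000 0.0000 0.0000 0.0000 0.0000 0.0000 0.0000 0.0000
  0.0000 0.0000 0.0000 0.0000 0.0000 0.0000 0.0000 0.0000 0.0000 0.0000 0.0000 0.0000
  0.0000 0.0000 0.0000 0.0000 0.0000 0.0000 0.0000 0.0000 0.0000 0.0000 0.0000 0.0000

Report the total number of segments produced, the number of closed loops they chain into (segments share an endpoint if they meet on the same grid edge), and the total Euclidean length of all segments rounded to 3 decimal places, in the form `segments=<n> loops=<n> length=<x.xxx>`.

segments=8 loops=1 length=4.649

cell (0,8): code 0100 → (0.654,9.000)–(1.000,8.675)
cell (0,9): code 1100 → (0.791,10.000)–(0.654,9.000)
cell (0,10): code 1000 → (1.000,10.179)–(0.791,10.000)
cell (1,8): code 0110 → (1.000,8.675)–(2.000,8.950)
cell (1,9): code 1011 → (2.000,9.338)–(1.692,10.000)
cell (1,10): code 0001 → (1.692,10.000)–(1.000,10.179)
cell (2,8): code 0010 → (2.000,8.950)–(2.044,9.000)
cell (2,9): code 0001 → (2.044,9.000)–(2.000,9.338)
total: 8 segments, chained into 1 closed loop(s), length Σ = 4.649058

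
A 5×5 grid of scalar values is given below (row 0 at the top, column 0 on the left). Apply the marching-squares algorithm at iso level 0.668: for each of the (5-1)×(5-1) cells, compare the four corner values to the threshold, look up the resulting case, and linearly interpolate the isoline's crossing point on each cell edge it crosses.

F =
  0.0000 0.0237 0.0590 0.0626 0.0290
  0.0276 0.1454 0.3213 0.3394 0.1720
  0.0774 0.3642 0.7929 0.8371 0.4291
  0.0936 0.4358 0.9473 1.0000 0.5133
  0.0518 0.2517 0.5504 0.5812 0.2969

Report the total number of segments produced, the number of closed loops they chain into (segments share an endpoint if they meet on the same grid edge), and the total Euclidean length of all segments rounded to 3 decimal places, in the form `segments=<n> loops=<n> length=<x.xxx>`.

segments=8 loops=1 length=6.940

cell (1,1): code 0100 → (1.735,2.000)–(2.000,1.709)
cell (1,2): code 1100 → (1.660,3.000)–(1.735,2.000)
cell (1,3): code 1000 → (2.000,3.414)–(1.660,3.000)
cell (2,1): code 0110 → (2.000,1.709)–(3.000,1.454)
cell (2,3): code 1001 → (3.000,3.682)–(2.000,3.414)
cell (3,1): code 0010 → (3.000,1.454)–(3.704,2.000)
cell (3,2): code 0011 → (3.704,2.000)–(3.793,3.000)
cell (3,3): code 0001 → (3.793,3.000)–(3.000,3.682)
total: 8 segments, chained into 1 closed loop(s), length Σ = 6.940086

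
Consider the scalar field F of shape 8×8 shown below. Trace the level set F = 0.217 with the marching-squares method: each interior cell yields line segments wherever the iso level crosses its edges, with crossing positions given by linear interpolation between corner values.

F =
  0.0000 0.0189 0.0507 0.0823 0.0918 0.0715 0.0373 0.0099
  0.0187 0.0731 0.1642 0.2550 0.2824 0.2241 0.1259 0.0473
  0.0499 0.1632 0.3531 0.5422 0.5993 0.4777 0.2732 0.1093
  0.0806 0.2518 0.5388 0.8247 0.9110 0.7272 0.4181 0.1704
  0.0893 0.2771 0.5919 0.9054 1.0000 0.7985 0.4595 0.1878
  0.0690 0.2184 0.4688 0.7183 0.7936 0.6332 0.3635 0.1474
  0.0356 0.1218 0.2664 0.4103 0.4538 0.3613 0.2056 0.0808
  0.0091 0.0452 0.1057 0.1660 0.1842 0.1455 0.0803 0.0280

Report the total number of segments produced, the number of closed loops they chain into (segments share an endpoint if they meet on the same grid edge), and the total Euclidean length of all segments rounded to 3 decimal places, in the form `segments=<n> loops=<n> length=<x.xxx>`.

cell (0,2): code 0100 → (0.780,3.000)–(1.000,2.581)
cell (0,3): code 1100 → (0.657,4.000)–(0.780,3.000)
cell (0,4): code 1100 → (0.953,5.000)–(0.657,4.000)
cell (0,5): code 1000 → (1.000,5.072)–(0.953,5.000)
cell (1,1): code 0100 → (1.280,2.000)–(2.000,1.283)
cell (1,2): code 1110 → (1.000,2.581)–(1.280,2.000)
cell (1,5): code 1101 → (1.618,6.000)–(1.000,5.072)
cell (1,6): code 1000 → (2.000,6.343)–(1.618,6.000)
cell (2,0): code 0100 → (2.607,1.000)–(3.000,0.797)
cell (2,1): code 1110 → (2.000,1.283)–(2.607,1.000)
cell (2,6): code 1001 → (3.000,6.812)–(2.000,6.343)
cell (3,0): code 0110 → (3.000,0.797)–(4.000,0.680)
cell (3,6): code 1001 → (4.000,6.893)–(3.000,6.812)
cell (4,0): code 0110 → (4.000,0.680)–(5.000,0.991)
cell (4,6): code 1001 → (5.000,6.678)–(4.000,6.893)
cell (5,0): code 0010 → (5.000,0.991)–(5.014,1.000)
cell (5,1): code 0111 → (5.014,1.000)–(6.000,1.658)
cell (5,5): code 1011 → (6.000,5.927)–(5.928,6.000)
cell (5,6): code 0001 → (5.928,6.000)–(5.000,6.678)
cell (6,1): code 0010 → (6.000,1.658)–(6.307,2.000)
cell (6,2): code 0011 → (6.307,2.000)–(6.791,3.000)
cell (6,3): code 0011 → (6.791,3.000)–(6.878,4.000)
cell (6,4): code 0011 → (6.878,4.000)–(6.669,5.000)
cell (6,5): code 0001 → (6.669,5.000)–(6.000,5.927)
total: 24 segments, chained into 1 closed loop(s), length Σ = 19.388735

segments=24 loops=1 length=19.389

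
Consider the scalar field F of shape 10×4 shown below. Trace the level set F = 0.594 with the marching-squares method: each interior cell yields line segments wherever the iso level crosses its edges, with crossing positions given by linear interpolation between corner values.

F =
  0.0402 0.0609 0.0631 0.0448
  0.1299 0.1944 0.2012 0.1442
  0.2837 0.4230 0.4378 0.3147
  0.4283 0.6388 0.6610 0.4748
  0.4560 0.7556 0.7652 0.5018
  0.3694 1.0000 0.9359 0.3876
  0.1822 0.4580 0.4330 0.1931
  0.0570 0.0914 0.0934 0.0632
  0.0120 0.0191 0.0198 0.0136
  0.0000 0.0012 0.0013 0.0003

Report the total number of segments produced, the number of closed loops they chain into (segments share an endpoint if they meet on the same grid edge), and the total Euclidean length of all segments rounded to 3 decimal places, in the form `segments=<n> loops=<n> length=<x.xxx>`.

segments=10 loops=1 length=8.782

cell (2,0): code 0100 → (2.792,1.000)–(3.000,0.787)
cell (2,1): code 1100 → (2.700,2.000)–(2.792,1.000)
cell (2,2): code 1000 → (3.000,2.360)–(2.700,2.000)
cell (3,0): code 0110 → (3.000,0.787)–(4.000,0.461)
cell (3,2): code 1001 → (4.000,2.650)–(3.000,2.360)
cell (4,0): code 0110 → (4.000,0.461)–(5.000,0.356)
cell (4,2): code 1001 → (5.000,2.624)–(4.000,2.650)
cell (5,0): code 0010 → (5.000,0.356)–(5.749,1.000)
cell (5,1): code 0011 → (5.749,1.000)–(5.680,2.000)
cell (5,2): code 0001 → (5.680,2.000)–(5.000,2.624)
total: 10 segments, chained into 1 closed loop(s), length Σ = 8.781832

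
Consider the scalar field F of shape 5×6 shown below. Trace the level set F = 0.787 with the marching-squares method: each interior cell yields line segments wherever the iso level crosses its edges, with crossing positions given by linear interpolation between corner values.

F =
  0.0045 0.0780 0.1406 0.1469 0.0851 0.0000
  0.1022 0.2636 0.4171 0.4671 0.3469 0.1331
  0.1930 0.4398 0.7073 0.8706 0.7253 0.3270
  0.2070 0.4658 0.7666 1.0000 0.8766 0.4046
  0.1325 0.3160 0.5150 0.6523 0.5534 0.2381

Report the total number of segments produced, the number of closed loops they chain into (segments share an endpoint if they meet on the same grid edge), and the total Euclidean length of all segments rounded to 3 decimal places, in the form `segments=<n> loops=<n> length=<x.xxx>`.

cell (1,2): code 0100 → (1.793,3.000)–(2.000,2.488)
cell (1,3): code 1000 → (2.000,3.575)–(1.793,3.000)
cell (2,2): code 0110 → (2.000,2.488)–(3.000,2.087)
cell (2,3): code 1101 → (2.408,4.000)–(2.000,3.575)
cell (2,4): code 1000 → (3.000,4.190)–(2.408,4.000)
cell (3,2): code 0010 → (3.000,2.087)–(3.613,3.000)
cell (3,3): code 0011 → (3.613,3.000)–(3.277,4.000)
cell (3,4): code 0001 → (3.277,4.000)–(3.000,4.190)
total: 8 segments, chained into 1 closed loop(s), length Σ = 5.941577

segments=8 loops=1 length=5.942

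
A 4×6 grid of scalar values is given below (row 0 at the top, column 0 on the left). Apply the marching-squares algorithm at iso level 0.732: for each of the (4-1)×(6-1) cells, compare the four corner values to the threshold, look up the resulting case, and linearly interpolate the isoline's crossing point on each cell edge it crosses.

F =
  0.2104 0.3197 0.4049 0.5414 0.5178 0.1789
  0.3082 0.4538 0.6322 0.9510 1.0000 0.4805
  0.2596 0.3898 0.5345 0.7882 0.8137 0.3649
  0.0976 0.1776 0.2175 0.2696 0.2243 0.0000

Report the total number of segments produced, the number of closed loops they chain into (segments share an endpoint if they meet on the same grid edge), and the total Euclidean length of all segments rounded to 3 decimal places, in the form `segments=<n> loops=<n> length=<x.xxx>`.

segments=8 loops=1 length=6.262

cell (0,2): code 0100 → (0.465,3.000)–(1.000,2.313)
cell (0,3): code 1100 → (0.444,4.000)–(0.465,3.000)
cell (0,4): code 1000 → (1.000,4.516)–(0.444,4.000)
cell (1,2): code 0110 → (1.000,2.313)–(2.000,2.778)
cell (1,4): code 1001 → (2.000,4.182)–(1.000,4.516)
cell (2,2): code 0010 → (2.000,2.778)–(2.108,3.000)
cell (2,3): code 0011 → (2.108,3.000)–(2.139,4.000)
cell (2,4): code 0001 → (2.139,4.000)–(2.000,4.182)
total: 8 segments, chained into 1 closed loop(s), length Σ = 6.262165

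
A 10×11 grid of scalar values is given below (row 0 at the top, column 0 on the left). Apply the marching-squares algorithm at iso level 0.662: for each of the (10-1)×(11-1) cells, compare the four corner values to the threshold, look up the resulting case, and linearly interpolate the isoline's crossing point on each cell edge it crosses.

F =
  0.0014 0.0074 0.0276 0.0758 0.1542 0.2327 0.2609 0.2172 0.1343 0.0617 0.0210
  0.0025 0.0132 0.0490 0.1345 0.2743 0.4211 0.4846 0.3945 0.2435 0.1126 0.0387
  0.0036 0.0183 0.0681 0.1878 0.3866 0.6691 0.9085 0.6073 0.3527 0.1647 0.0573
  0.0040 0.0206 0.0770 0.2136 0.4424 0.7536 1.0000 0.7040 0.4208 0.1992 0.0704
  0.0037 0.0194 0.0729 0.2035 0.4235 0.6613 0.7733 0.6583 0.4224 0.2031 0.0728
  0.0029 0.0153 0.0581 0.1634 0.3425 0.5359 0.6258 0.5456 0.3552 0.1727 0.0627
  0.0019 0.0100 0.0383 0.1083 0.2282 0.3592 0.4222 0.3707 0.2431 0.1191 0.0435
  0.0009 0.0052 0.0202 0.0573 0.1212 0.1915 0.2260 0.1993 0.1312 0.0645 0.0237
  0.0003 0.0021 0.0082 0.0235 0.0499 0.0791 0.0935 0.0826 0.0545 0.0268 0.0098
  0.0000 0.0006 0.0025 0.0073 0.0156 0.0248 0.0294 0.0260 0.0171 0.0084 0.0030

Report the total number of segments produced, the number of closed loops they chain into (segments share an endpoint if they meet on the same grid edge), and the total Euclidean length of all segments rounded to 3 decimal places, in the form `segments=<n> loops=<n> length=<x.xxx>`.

cell (1,4): code 0100 → (1.971,5.000)–(2.000,4.975)
cell (1,5): code 1100 → (1.418,6.000)–(1.971,5.000)
cell (1,6): code 1000 → (2.000,6.818)–(1.418,6.000)
cell (2,4): code 0110 → (2.000,4.975)–(3.000,4.706)
cell (2,6): code 1101 → (2.566,7.000)–(2.000,6.818)
cell (2,7): code 1000 → (3.000,7.148)–(2.566,7.000)
cell (3,4): code 0010 → (3.000,4.706)–(3.992,5.000)
cell (3,5): code 0111 → (3.992,5.000)–(4.000,5.006)
cell (3,6): code 1011 → (4.000,6.968)–(3.919,7.000)
cell (3,7): code 0001 → (3.919,7.000)–(3.000,7.148)
cell (4,5): code 0010 → (4.000,5.006)–(4.755,6.000)
cell (4,6): code 0001 → (4.755,6.000)–(4.000,6.968)
total: 12 segments, chained into 1 closed loop(s), length Σ = 8.811380

segments=12 loops=1 length=8.811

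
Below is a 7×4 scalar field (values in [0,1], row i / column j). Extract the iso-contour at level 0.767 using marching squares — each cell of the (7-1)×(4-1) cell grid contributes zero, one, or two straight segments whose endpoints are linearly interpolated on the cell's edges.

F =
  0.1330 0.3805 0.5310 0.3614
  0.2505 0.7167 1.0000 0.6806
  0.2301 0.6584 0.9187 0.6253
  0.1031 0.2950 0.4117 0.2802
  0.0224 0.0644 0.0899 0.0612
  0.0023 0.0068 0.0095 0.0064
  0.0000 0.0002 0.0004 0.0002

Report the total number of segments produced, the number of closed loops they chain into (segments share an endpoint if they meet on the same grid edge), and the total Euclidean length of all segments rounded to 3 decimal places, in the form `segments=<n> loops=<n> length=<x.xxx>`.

segments=6 loops=1 length=5.147

cell (0,1): code 0100 → (0.503,2.000)–(1.000,1.178)
cell (0,2): code 1000 → (1.000,2.729)–(0.503,2.000)
cell (1,1): code 0110 → (1.000,1.178)–(2.000,1.417)
cell (1,2): code 1001 → (2.000,2.517)–(1.000,2.729)
cell (2,1): code 0010 → (2.000,1.417)–(2.299,2.000)
cell (2,2): code 0001 → (2.299,2.000)–(2.000,2.517)
total: 6 segments, chained into 1 closed loop(s), length Σ = 5.146569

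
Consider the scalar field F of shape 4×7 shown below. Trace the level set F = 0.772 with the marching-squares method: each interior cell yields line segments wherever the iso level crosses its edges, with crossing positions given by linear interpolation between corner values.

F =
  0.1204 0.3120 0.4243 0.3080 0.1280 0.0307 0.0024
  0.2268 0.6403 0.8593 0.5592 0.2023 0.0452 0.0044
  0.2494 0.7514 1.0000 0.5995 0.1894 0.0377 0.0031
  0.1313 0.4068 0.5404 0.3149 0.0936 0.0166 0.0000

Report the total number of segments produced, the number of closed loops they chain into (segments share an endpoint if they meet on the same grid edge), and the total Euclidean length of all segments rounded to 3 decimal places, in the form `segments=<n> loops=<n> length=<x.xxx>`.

cell (0,1): code 0100 → (0.799,2.000)–(1.000,1.601)
cell (0,2): code 1000 → (1.000,2.291)–(0.799,2.000)
cell (1,1): code 0110 → (1.000,1.601)–(2.000,1.083)
cell (1,2): code 1001 → (2.000,2.569)–(1.000,2.291)
cell (2,1): code 0010 → (2.000,1.083)–(2.496,2.000)
cell (2,2): code 0001 → (2.496,2.000)–(2.000,2.569)
total: 6 segments, chained into 1 closed loop(s), length Σ = 4.761984

segments=6 loops=1 length=4.762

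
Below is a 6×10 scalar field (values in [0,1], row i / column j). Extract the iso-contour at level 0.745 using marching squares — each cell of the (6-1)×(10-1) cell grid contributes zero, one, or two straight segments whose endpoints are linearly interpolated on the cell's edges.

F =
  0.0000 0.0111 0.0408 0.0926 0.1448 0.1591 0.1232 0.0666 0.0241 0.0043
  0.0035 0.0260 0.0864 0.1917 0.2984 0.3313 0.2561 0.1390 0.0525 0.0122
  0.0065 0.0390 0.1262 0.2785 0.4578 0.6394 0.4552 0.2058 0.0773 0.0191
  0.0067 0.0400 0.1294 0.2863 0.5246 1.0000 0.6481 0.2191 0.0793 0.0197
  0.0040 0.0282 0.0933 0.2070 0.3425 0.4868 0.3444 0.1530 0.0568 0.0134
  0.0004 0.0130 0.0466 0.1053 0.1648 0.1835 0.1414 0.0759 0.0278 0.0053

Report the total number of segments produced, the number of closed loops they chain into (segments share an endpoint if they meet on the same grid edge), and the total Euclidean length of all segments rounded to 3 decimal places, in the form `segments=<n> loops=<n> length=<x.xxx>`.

segments=4 loops=1 length=3.510

cell (2,4): code 0100 → (2.293,5.000)–(3.000,4.464)
cell (2,5): code 1000 → (3.000,5.725)–(2.293,5.000)
cell (3,4): code 0010 → (3.000,4.464)–(3.497,5.000)
cell (3,5): code 0001 → (3.497,5.000)–(3.000,5.725)
total: 4 segments, chained into 1 closed loop(s), length Σ = 3.509875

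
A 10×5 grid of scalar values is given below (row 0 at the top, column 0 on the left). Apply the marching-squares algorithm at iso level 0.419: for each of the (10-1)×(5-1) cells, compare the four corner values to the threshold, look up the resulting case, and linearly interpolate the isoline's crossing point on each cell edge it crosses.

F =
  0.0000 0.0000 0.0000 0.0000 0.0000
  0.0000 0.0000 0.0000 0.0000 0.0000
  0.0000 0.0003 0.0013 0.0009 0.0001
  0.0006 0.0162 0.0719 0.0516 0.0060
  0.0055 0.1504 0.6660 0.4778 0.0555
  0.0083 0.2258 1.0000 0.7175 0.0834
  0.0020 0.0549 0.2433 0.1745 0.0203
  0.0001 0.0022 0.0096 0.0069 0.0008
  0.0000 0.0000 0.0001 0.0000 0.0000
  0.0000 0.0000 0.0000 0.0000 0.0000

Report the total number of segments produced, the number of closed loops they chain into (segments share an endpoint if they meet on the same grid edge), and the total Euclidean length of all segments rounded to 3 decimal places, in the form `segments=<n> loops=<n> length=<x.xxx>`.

cell (3,1): code 0100 → (3.584,2.000)–(4.000,1.521)
cell (3,2): code 1100 → (3.862,3.000)–(3.584,2.000)
cell (3,3): code 1000 → (4.000,3.139)–(3.862,3.000)
cell (4,1): code 0110 → (4.000,1.521)–(5.000,1.250)
cell (4,3): code 1001 → (5.000,3.471)–(4.000,3.139)
cell (5,1): code 0010 → (5.000,1.250)–(5.768,2.000)
cell (5,2): code 0011 → (5.768,2.000)–(5.550,3.000)
cell (5,3): code 0001 → (5.550,3.000)–(5.000,3.471)
total: 8 segments, chained into 1 closed loop(s), length Σ = 6.778762

segments=8 loops=1 length=6.779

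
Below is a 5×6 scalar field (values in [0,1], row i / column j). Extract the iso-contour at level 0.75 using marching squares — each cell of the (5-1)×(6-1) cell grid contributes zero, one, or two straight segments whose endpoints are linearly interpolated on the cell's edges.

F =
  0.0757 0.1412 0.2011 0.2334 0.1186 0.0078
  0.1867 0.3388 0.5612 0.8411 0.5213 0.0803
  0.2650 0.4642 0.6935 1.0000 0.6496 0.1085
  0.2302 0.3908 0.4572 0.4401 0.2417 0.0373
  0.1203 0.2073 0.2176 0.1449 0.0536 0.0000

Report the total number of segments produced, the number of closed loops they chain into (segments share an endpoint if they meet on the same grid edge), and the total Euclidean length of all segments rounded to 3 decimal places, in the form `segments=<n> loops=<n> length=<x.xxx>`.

segments=6 loops=1 length=4.653

cell (0,2): code 0100 → (0.850,3.000)–(1.000,2.675)
cell (0,3): code 1000 → (1.000,3.285)–(0.850,3.000)
cell (1,2): code 0110 → (1.000,2.675)–(2.000,2.184)
cell (1,3): code 1001 → (2.000,3.713)–(1.000,3.285)
cell (2,2): code 0010 → (2.000,2.184)–(2.447,3.000)
cell (2,3): code 0001 → (2.447,3.000)–(2.000,3.713)
total: 6 segments, chained into 1 closed loop(s), length Σ = 4.653449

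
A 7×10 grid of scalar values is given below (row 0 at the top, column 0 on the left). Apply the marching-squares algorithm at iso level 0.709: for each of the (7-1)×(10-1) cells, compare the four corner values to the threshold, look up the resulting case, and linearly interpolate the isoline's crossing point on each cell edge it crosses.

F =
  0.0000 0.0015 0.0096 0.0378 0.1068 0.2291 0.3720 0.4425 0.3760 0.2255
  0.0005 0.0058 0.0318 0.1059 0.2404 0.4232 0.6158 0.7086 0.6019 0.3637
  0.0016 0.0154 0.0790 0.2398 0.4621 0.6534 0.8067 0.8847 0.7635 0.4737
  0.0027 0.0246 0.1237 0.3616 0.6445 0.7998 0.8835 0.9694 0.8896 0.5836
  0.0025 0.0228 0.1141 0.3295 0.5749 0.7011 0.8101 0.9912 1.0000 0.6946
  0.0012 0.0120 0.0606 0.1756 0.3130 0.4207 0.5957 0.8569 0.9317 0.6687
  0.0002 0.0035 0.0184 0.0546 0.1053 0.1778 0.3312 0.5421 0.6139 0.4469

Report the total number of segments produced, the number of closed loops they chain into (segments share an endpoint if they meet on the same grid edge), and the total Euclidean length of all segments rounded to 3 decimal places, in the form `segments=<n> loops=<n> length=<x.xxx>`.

cell (1,5): code 0100 → (1.488,6.000)–(2.000,5.363)
cell (1,6): code 1100 → (1.002,7.000)–(1.488,6.000)
cell (1,7): code 1100 → (1.663,8.000)–(1.002,7.000)
cell (1,8): code 1000 → (2.000,8.188)–(1.663,8.000)
cell (2,4): code 0100 → (2.380,5.000)–(3.000,4.415)
cell (2,5): code 1110 → (2.000,5.363)–(2.380,5.000)
cell (2,8): code 1001 → (3.000,8.590)–(2.000,8.188)
cell (3,4): code 0010 → (3.000,4.415)–(3.920,5.000)
cell (3,5): code 0111 → (3.920,5.000)–(4.000,5.072)
cell (3,8): code 1001 → (4.000,8.953)–(3.000,8.590)
cell (4,5): code 0010 → (4.000,5.072)–(4.472,6.000)
cell (4,6): code 0111 → (4.472,6.000)–(5.000,6.434)
cell (4,8): code 1001 → (5.000,8.847)–(4.000,8.953)
cell (5,6): code 0010 → (5.000,6.434)–(5.470,7.000)
cell (5,7): code 0011 → (5.470,7.000)–(5.701,8.000)
cell (5,8): code 0001 → (5.701,8.000)–(5.000,8.847)
total: 16 segments, chained into 1 closed loop(s), length Σ = 13.821833

segments=16 loops=1 length=13.822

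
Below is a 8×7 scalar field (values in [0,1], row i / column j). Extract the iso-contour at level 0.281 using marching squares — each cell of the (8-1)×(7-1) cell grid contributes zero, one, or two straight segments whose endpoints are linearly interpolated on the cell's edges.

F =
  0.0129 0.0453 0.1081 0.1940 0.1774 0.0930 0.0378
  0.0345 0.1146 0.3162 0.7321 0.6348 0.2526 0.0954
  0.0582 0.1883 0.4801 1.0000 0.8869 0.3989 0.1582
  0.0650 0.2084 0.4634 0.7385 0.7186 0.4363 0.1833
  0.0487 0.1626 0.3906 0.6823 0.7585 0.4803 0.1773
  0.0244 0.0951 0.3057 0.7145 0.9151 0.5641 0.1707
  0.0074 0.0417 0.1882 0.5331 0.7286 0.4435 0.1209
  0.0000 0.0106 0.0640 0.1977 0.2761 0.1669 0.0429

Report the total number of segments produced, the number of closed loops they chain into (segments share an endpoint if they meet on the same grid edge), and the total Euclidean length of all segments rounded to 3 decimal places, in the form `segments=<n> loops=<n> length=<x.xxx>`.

segments=20 loops=1 length=18.055

cell (0,1): code 0100 → (0.831,2.000)–(1.000,1.825)
cell (0,2): code 1100 → (0.162,3.000)–(0.831,2.000)
cell (0,3): code 1100 → (0.226,4.000)–(0.162,3.000)
cell (0,4): code 1000 → (1.000,4.926)–(0.226,4.000)
cell (1,1): code 0110 → (1.000,1.825)–(2.000,1.318)
cell (1,4): code 1101 → (1.194,5.000)–(1.000,4.926)
cell (1,5): code 1000 → (2.000,5.490)–(1.194,5.000)
cell (2,1): code 0110 → (2.000,1.318)–(3.000,1.285)
cell (2,5): code 1001 → (3.000,5.614)–(2.000,5.490)
cell (3,1): code 0110 → (3.000,1.285)–(4.000,1.519)
cell (3,5): code 1001 → (4.000,5.658)–(3.000,5.614)
cell (4,1): code 0110 → (4.000,1.519)–(5.000,1.883)
cell (4,5): code 1001 → (5.000,5.720)–(4.000,5.658)
cell (5,1): code 0010 → (5.000,1.883)–(5.210,2.000)
cell (5,2): code 0111 → (5.210,2.000)–(6.000,2.269)
cell (5,5): code 1001 → (6.000,5.504)–(5.000,5.720)
cell (6,2): code 0010 → (6.000,2.269)–(6.752,3.000)
cell (6,3): code 0011 → (6.752,3.000)–(6.989,4.000)
cell (6,4): code 0011 → (6.989,4.000)–(6.587,5.000)
cell (6,5): code 0001 → (6.587,5.000)–(6.000,5.504)
total: 20 segments, chained into 1 closed loop(s), length Σ = 18.055321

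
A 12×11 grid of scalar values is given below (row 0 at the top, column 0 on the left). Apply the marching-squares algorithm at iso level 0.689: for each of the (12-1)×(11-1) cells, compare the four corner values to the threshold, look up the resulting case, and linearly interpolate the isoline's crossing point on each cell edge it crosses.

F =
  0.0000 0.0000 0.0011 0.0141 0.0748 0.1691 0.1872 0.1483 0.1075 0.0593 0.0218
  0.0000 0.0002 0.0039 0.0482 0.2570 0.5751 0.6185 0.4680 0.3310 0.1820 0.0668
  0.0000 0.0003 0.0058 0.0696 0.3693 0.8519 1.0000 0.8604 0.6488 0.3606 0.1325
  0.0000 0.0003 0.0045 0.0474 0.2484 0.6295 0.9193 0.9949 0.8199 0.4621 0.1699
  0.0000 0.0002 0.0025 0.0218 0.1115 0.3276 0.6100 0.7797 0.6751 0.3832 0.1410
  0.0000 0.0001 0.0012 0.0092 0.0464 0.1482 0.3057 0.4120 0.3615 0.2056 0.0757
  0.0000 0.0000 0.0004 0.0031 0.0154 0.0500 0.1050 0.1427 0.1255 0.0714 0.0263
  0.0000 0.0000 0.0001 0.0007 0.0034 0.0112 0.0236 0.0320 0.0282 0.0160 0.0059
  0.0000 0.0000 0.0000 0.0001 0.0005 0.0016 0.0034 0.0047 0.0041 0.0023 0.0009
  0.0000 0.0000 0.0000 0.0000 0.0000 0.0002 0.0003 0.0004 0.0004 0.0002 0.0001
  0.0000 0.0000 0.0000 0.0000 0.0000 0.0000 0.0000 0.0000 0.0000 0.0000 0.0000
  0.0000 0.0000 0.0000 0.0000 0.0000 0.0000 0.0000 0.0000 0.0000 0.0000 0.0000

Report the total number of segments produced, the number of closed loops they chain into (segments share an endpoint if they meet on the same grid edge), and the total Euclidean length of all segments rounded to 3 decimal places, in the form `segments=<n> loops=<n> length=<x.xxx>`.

segments=14 loops=1 length=10.237

cell (1,4): code 0100 → (1.411,5.000)–(2.000,4.662)
cell (1,5): code 1100 → (1.185,6.000)–(1.411,5.000)
cell (1,6): code 1100 → (1.563,7.000)–(1.185,6.000)
cell (1,7): code 1000 → (2.000,7.810)–(1.563,7.000)
cell (2,4): code 0010 → (2.000,4.662)–(2.732,5.000)
cell (2,5): code 0111 → (2.732,5.000)–(3.000,5.205)
cell (2,7): code 1101 → (2.235,8.000)–(2.000,7.810)
cell (2,8): code 1000 → (3.000,8.366)–(2.235,8.000)
cell (3,5): code 0010 → (3.000,5.205)–(3.745,6.000)
cell (3,6): code 0111 → (3.745,6.000)–(4.000,6.466)
cell (3,7): code 1011 → (4.000,7.867)–(3.904,8.000)
cell (3,8): code 0001 → (3.904,8.000)–(3.000,8.366)
cell (4,6): code 0010 → (4.000,6.466)–(4.247,7.000)
cell (4,7): code 0001 → (4.247,7.000)–(4.000,7.867)
total: 14 segments, chained into 1 closed loop(s), length Σ = 10.236532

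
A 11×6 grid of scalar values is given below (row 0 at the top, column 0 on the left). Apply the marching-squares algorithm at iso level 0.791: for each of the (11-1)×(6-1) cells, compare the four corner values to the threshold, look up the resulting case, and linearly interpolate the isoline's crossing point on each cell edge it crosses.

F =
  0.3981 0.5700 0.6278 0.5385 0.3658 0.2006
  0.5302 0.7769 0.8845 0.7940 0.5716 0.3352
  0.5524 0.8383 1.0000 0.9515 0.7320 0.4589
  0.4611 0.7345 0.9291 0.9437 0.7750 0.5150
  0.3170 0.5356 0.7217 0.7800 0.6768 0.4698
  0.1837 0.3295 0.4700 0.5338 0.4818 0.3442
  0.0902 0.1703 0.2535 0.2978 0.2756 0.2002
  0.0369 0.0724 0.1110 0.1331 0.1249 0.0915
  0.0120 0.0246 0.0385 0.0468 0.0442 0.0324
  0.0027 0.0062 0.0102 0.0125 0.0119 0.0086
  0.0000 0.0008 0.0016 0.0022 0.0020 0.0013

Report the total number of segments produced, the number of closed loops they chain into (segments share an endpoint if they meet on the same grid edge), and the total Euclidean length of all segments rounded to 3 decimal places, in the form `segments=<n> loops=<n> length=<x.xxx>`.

cell (0,1): code 0100 → (0.636,2.000)–(1.000,1.131)
cell (0,2): code 1100 → (0.988,3.000)–(0.636,2.000)
cell (0,3): code 1000 → (1.000,3.013)–(0.988,3.000)
cell (1,0): code 0100 → (1.230,1.000)–(2.000,0.835)
cell (1,1): code 1110 → (1.000,1.131)–(1.230,1.000)
cell (1,3): code 1001 → (2.000,3.731)–(1.000,3.013)
cell (2,0): code 0010 → (2.000,0.835)–(2.456,1.000)
cell (2,1): code 0111 → (2.456,1.000)–(3.000,1.290)
cell (2,3): code 1001 → (3.000,3.905)–(2.000,3.731)
cell (3,1): code 0010 → (3.000,1.290)–(3.666,2.000)
cell (3,2): code 0011 → (3.666,2.000)–(3.933,3.000)
cell (3,3): code 0001 → (3.933,3.000)–(3.000,3.905)
total: 12 segments, chained into 1 closed loop(s), length Σ = 9.728272

segments=12 loops=1 length=9.728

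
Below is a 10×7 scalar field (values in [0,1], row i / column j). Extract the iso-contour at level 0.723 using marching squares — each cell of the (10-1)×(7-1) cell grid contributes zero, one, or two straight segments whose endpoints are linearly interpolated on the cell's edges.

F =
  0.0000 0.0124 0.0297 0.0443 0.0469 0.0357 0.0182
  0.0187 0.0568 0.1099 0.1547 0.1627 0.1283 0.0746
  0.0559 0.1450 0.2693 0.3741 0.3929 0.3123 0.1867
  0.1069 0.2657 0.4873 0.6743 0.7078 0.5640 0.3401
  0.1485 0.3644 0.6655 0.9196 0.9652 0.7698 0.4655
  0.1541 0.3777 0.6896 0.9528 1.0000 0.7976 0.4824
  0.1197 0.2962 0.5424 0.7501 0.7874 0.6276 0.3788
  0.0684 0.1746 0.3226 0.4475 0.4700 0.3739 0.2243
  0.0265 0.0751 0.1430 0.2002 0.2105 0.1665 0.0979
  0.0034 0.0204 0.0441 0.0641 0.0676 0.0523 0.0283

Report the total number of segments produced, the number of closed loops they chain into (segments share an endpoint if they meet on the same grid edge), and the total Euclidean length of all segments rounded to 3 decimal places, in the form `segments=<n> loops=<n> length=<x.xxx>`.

segments=12 loops=1 length=9.814

cell (3,2): code 0100 → (3.199,3.000)–(4.000,2.226)
cell (3,3): code 1100 → (3.059,4.000)–(3.199,3.000)
cell (3,4): code 1100 → (3.773,5.000)–(3.059,4.000)
cell (3,5): code 1000 → (4.000,5.154)–(3.773,5.000)
cell (4,2): code 0110 → (4.000,2.226)–(5.000,2.127)
cell (4,5): code 1001 → (5.000,5.237)–(4.000,5.154)
cell (5,2): code 0110 → (5.000,2.127)–(6.000,2.870)
cell (5,4): code 1011 → (6.000,4.403)–(5.439,5.000)
cell (5,5): code 0001 → (5.439,5.000)–(5.000,5.237)
cell (6,2): code 0010 → (6.000,2.870)–(6.090,3.000)
cell (6,3): code 0011 → (6.090,3.000)–(6.203,4.000)
cell (6,4): code 0001 → (6.203,4.000)–(6.000,4.403)
total: 12 segments, chained into 1 closed loop(s), length Σ = 9.814396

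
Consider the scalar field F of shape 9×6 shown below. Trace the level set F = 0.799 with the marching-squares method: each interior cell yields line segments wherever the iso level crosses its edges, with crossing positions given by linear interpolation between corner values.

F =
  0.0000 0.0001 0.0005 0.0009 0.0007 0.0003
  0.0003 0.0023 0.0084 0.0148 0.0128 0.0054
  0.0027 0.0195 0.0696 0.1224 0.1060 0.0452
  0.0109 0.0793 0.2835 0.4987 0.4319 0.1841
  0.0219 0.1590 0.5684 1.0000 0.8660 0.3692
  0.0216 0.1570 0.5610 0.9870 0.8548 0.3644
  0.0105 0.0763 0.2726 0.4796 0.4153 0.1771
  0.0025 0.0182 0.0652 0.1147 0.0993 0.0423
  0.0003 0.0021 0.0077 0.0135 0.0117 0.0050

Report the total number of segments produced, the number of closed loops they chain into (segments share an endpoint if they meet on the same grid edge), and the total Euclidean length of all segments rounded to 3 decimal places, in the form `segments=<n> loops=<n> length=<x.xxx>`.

cell (3,2): code 0100 → (3.599,3.000)–(4.000,2.534)
cell (3,3): code 1100 → (3.846,4.000)–(3.599,3.000)
cell (3,4): code 1000 → (4.000,4.135)–(3.846,4.000)
cell (4,2): code 0110 → (4.000,2.534)–(5.000,2.559)
cell (4,4): code 1001 → (5.000,4.114)–(4.000,4.135)
cell (5,2): code 0010 → (5.000,2.559)–(5.371,3.000)
cell (5,3): code 0011 → (5.371,3.000)–(5.127,4.000)
cell (5,4): code 0001 → (5.127,4.000)–(5.000,4.114)
total: 8 segments, chained into 1 closed loop(s), length Σ = 5.625927

segments=8 loops=1 length=5.626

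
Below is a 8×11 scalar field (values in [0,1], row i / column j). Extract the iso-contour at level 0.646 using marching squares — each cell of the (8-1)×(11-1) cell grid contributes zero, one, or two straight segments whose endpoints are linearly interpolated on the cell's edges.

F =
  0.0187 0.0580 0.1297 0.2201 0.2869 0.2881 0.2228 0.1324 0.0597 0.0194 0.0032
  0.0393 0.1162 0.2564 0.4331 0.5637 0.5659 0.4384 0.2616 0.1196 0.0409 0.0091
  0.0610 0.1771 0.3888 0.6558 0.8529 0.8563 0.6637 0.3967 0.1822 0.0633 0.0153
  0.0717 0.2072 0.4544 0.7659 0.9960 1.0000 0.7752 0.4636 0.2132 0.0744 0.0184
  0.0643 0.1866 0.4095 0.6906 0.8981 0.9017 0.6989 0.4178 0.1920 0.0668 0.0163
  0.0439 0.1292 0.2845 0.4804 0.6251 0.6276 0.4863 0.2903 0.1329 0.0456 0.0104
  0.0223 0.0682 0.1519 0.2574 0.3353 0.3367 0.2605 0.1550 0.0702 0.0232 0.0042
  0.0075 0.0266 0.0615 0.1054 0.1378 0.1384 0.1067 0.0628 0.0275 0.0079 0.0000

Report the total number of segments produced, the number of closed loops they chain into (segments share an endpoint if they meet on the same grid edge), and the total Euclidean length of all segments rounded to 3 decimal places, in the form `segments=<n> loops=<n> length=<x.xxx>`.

cell (1,2): code 0100 → (1.956,3.000)–(2.000,2.963)
cell (1,3): code 1100 → (1.285,4.000)–(1.956,3.000)
cell (1,4): code 1100 → (1.276,5.000)–(1.285,4.000)
cell (1,5): code 1100 → (1.921,6.000)–(1.276,5.000)
cell (1,6): code 1000 → (2.000,6.066)–(1.921,6.000)
cell (2,2): code 0110 → (2.000,2.963)–(3.000,2.615)
cell (2,6): code 1001 → (3.000,6.415)–(2.000,6.066)
cell (3,2): code 0110 → (3.000,2.615)–(4.000,2.841)
cell (3,6): code 1001 → (4.000,6.188)–(3.000,6.415)
cell (4,2): code 0010 → (4.000,2.841)–(4.212,3.000)
cell (4,3): code 0011 → (4.212,3.000)–(4.923,4.000)
cell (4,4): code 0011 → (4.923,4.000)–(4.933,5.000)
cell (4,5): code 0011 → (4.933,5.000)–(4.249,6.000)
cell (4,6): code 0001 → (4.249,6.000)–(4.000,6.188)
total: 14 segments, chained into 1 closed loop(s), length Σ = 11.739033

segments=14 loops=1 length=11.739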